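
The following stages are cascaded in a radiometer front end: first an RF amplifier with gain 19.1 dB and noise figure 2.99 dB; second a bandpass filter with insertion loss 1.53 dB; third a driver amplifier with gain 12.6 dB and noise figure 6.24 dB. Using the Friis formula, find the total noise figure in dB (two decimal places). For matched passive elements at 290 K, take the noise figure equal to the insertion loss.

Convert to linear (a loss of L dB is a gain of −L dB): F_i = 10^(NF_i/10), G_i = 10^(G_i,dB/10)
  Stage 1: F_1 = 10^(2.99/10) = 1.991, G_1 = 10^(19.1/10) = 81.28
  Stage 2: F_2 = 10^(1.53/10) = 1.422, G_2 = 10^(−1.53/10) = 0.7031
  Stage 3: F_3 = 10^(6.24/10) = 4.207, G_3 = 10^(12.6/10) = 18.20
Friis cascade:
  F = 1.991 + (1.422 − 1)/81.28 + (4.207 − 1)/57.15 = 2.052
NF = 10 log₁₀(2.052) = 3.12 dB

3.12 dB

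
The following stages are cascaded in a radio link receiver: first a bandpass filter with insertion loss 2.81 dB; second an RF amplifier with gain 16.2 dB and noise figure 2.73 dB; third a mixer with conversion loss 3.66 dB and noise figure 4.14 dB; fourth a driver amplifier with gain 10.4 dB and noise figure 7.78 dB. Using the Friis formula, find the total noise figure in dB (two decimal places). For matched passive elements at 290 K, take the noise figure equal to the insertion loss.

Convert to linear (a loss of L dB is a gain of −L dB): F_i = 10^(NF_i/10), G_i = 10^(G_i,dB/10)
  Stage 1: F_1 = 10^(2.81/10) = 1.910, G_1 = 10^(−2.81/10) = 0.5236
  Stage 2: F_2 = 10^(2.73/10) = 1.875, G_2 = 10^(16.2/10) = 41.69
  Stage 3: F_3 = 10^(4.14/10) = 2.594, G_3 = 10^(−3.66/10) = 0.4305
  Stage 4: F_4 = 10^(7.78/10) = 5.998, G_4 = 10^(10.4/10) = 10.96
Friis cascade:
  F = 1.910 + (1.875 − 1)/0.5236 + (2.594 − 1)/21.83 + (5.998 − 1)/9.397 = 4.186
NF = 10 log₁₀(4.186) = 6.22 dB

6.22 dB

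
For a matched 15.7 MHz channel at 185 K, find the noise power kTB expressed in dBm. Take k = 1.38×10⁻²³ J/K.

P_n = kTB = 1.38×10⁻²³ × 185 × 1.57×10⁷ = 4.01×10⁻¹⁴ W
In dBm: 10 log₁₀(4.01×10⁻¹⁴ / 10⁻³) = −104.0 dBm

−104.0 dBm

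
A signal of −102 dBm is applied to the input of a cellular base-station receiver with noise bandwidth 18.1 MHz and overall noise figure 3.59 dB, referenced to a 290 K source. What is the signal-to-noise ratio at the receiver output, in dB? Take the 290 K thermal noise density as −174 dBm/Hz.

Noise floor: N = −174 + 10 log₁₀(B) + NF
10 log₁₀(1.81×10⁷) = 72.58 dB
N = −174 + 72.58 + 3.59 = −97.83 dBm
SNR = P_sig − N = −102 − (−97.83) = −4.17 dB → −4.2 dB

−4.2 dB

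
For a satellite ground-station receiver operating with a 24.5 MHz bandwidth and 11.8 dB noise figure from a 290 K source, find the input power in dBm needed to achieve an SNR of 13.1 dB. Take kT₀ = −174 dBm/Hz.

Sensitivity = −174 + 10 log₁₀(B) + NF + SNR_min
= −174 + 73.89 + 11.8 + 13.1
= −75.21 dBm → −75.2 dBm

−75.2 dBm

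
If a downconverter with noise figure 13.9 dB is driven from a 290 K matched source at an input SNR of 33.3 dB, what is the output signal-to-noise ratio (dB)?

19.4 dB

By definition F = SNR_in/SNR_out, so in dB: SNR_out = SNR_in − NF
SNR_out = 33.3 − 13.9 = 19.4 dB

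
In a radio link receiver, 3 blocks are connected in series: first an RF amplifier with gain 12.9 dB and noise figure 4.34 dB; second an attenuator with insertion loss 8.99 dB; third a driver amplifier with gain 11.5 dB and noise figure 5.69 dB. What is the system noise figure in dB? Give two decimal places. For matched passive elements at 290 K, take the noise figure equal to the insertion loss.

Convert to linear (a loss of L dB is a gain of −L dB): F_i = 10^(NF_i/10), G_i = 10^(G_i,dB/10)
  Stage 1: F_1 = 10^(4.34/10) = 2.716, G_1 = 10^(12.9/10) = 19.50
  Stage 2: F_2 = 10^(8.99/10) = 7.925, G_2 = 10^(−8.99/10) = 0.1262
  Stage 3: F_3 = 10^(5.69/10) = 3.707, G_3 = 10^(11.5/10) = 14.13
Friis cascade:
  F = 2.716 + (7.925 − 1)/19.50 + (3.707 − 1)/2.460 = 4.172
NF = 10 log₁₀(4.172) = 6.20 dB

6.20 dB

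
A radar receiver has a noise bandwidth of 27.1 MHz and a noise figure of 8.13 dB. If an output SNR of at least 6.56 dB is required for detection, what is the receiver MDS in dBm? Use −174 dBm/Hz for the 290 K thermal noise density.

Sensitivity = −174 + 10 log₁₀(B) + NF + SNR_min
= −174 + 74.33 + 8.13 + 6.56
= −84.98 dBm → −85.0 dBm

−85.0 dBm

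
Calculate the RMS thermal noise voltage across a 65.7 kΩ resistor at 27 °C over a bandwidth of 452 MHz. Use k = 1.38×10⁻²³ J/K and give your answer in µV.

T = 27 °C + 273.15 = 300.15 K
V_n = √(4kTRB)
4kTRB = 4 × 1.38×10⁻²³ × 300.15 × 6.57×10⁴ × 4.52×10⁸ = 4.92×10⁻⁷ V²
V_n = √(4.92×10⁻⁷) = 7.01×10⁻⁴ V = 701 µV

701 µV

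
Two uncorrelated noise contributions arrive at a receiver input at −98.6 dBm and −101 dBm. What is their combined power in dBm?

Convert to linear, add, convert back:
P₁ = 1.38×10⁻¹³ W, P₂ = 7.94×10⁻¹⁴ W
P_tot = 2.17×10⁻¹³ W → 10 log₁₀(P_tot / 10⁻³) = −96.6 dBm

−96.6 dBm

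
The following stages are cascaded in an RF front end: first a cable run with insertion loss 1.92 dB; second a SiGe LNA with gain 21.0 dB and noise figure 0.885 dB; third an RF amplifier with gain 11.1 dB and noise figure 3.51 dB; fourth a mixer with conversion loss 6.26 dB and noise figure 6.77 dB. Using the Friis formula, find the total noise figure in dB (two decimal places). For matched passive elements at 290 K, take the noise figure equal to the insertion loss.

2.85 dB

Convert to linear (a loss of L dB is a gain of −L dB): F_i = 10^(NF_i/10), G_i = 10^(G_i,dB/10)
  Stage 1: F_1 = 10^(1.92/10) = 1.556, G_1 = 10^(−1.92/10) = 0.6427
  Stage 2: F_2 = 10^(0.885/10) = 1.226, G_2 = 10^(21.0/10) = 125.9
  Stage 3: F_3 = 10^(3.51/10) = 2.244, G_3 = 10^(11.1/10) = 12.88
  Stage 4: F_4 = 10^(6.77/10) = 4.753, G_4 = 10^(−6.26/10) = 0.2366
Friis cascade:
  F = 1.556 + (1.226 − 1)/0.6427 + (2.244 − 1)/80.91 + (4.753 − 1)/1042 = 1.927
NF = 10 log₁₀(1.927) = 2.85 dB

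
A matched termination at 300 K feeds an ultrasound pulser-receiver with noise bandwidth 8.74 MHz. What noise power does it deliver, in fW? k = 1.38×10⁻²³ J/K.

P_n = kTB = 1.38×10⁻²³ × 300 × 8.74×10⁶ = 3.62×10⁻¹⁴ W = 36.2 fW

36.2 fW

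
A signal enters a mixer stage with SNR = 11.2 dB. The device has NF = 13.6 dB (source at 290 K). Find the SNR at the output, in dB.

By definition F = SNR_in/SNR_out, so in dB: SNR_out = SNR_in − NF
SNR_out = 11.2 − 13.6 = −2.4 dB

−2.4 dB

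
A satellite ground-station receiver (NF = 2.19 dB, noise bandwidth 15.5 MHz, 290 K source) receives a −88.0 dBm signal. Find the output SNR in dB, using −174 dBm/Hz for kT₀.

Noise floor: N = −174 + 10 log₁₀(B) + NF
10 log₁₀(1.55×10⁷) = 71.9 dB
N = −174 + 71.9 + 2.19 = −99.91 dBm
SNR = P_sig − N = −88.0 − (−99.91) = 11.91 dB → 11.9 dB

11.9 dB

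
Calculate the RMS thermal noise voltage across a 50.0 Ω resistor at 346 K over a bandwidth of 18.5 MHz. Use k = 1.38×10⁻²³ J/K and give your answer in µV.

4.20 µV

V_n = √(4kTRB)
4kTRB = 4 × 1.38×10⁻²³ × 346 × 5.00×10¹ × 1.85×10⁷ = 1.77×10⁻¹¹ V²
V_n = √(1.77×10⁻¹¹) = 4.20×10⁻⁶ V = 4.20 µV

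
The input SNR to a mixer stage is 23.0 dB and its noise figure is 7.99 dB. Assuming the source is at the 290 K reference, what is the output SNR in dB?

15.01 dB

By definition F = SNR_in/SNR_out, so in dB: SNR_out = SNR_in − NF
SNR_out = 23.0 − 7.99 = 15.01 dB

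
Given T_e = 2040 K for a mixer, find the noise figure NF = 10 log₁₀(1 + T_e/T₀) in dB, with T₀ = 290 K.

F = 1 + T_e/T₀ = 1 + 2040/290 = 8.03448
NF = 10 log₁₀(8.03448) = 9.05 dB

9.05 dB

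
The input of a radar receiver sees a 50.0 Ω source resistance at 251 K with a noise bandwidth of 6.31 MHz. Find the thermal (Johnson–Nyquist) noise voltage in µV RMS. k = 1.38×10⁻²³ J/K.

V_n = √(4kTRB)
4kTRB = 4 × 1.38×10⁻²³ × 251 × 5.00×10¹ × 6.31×10⁶ = 4.37×10⁻¹² V²
V_n = √(4.37×10⁻¹²) = 2.09×10⁻⁶ V = 2.09 µV

2.09 µV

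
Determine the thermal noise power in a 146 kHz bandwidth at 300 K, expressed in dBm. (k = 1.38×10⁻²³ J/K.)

P_n = kTB = 1.38×10⁻²³ × 300 × 1.46×10⁵ = 6.04×10⁻¹⁶ W
In dBm: 10 log₁₀(6.04×10⁻¹⁶ / 10⁻³) = −122.2 dBm

−122.2 dBm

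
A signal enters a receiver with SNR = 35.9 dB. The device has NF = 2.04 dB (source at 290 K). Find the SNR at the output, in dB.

By definition F = SNR_in/SNR_out, so in dB: SNR_out = SNR_in − NF
SNR_out = 35.9 − 2.04 = 33.86 dB

33.86 dB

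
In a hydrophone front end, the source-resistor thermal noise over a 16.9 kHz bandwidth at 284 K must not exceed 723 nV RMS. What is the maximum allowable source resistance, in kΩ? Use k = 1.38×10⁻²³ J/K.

1.97 kΩ

Johnson–Nyquist: V_n = √(4kTRB) ⇒ R = V_n² / (4kTB)
4kTB = 4 × 1.38×10⁻²³ × 284 × 1.69×10⁴ = 2.65×10⁻¹⁶
R = (7.23×10⁻⁷)² / 2.65×10⁻¹⁶ = 1.97×10³ Ω = 1.97 kΩ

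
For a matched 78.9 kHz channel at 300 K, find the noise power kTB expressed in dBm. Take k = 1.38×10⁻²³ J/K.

−124.9 dBm

P_n = kTB = 1.38×10⁻²³ × 300 × 7.89×10⁴ = 3.27×10⁻¹⁶ W
In dBm: 10 log₁₀(3.27×10⁻¹⁶ / 10⁻³) = −124.9 dBm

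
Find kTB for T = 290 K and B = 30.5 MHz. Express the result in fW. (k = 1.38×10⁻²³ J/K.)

P_n = kTB = 1.38×10⁻²³ × 290 × 3.05×10⁷ = 1.22×10⁻¹³ W = 122 fW

122 fW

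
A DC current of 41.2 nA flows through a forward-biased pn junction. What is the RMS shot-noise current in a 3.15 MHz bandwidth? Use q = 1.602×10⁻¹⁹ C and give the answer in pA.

204 pA

I_n = √(2qI·B)
2qI·B = 2 × 1.602×10⁻¹⁹ × 4.12×10⁻⁸ × 3.15×10⁶ = 4.16×10⁻²⁰ A²
I_n = √(4.16×10⁻²⁰) = 2.04×10⁻¹⁰ A = 204 pA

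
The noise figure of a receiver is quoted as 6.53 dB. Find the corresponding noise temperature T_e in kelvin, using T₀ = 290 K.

1014 K

F = 10^(6.53/10) = 4.4978
T_e = (F − 1)·T₀ = (4.4978 − 1) × 290 = 1014 K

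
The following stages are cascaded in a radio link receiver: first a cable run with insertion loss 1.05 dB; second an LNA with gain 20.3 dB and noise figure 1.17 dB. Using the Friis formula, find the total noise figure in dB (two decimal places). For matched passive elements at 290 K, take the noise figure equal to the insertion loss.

Convert to linear (a loss of L dB is a gain of −L dB): F_i = 10^(NF_i/10), G_i = 10^(G_i,dB/10)
  Stage 1: F_1 = 10^(1.05/10) = 1.274, G_1 = 10^(−1.05/10) = 0.7852
  Stage 2: F_2 = 10^(1.17/10) = 1.309, G_2 = 10^(20.3/10) = 107.2
Friis cascade:
  F = 1.274 + (1.309 − 1)/0.7852 = 1.667
NF = 10 log₁₀(1.667) = 2.22 dB

2.22 dB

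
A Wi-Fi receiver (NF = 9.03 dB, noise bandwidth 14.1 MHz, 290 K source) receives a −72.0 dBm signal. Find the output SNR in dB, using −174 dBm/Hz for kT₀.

21.5 dB

Noise floor: N = −174 + 10 log₁₀(B) + NF
10 log₁₀(1.41×10⁷) = 71.49 dB
N = −174 + 71.49 + 9.03 = −93.48 dBm
SNR = P_sig − N = −72.0 − (−93.48) = 21.48 dB → 21.5 dB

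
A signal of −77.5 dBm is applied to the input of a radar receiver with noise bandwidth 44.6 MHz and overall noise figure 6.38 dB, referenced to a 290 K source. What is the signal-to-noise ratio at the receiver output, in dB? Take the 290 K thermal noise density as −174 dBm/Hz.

13.6 dB

Noise floor: N = −174 + 10 log₁₀(B) + NF
10 log₁₀(4.46×10⁷) = 76.49 dB
N = −174 + 76.49 + 6.38 = −91.13 dBm
SNR = P_sig − N = −77.5 − (−91.13) = 13.63 dB → 13.6 dB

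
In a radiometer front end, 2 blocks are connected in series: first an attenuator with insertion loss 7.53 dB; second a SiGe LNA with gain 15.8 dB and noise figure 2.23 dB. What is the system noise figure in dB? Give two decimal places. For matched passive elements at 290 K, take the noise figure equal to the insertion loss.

9.76 dB

Convert to linear (a loss of L dB is a gain of −L dB): F_i = 10^(NF_i/10), G_i = 10^(G_i,dB/10)
  Stage 1: F_1 = 10^(7.53/10) = 5.662, G_1 = 10^(−7.53/10) = 0.1766
  Stage 2: F_2 = 10^(2.23/10) = 1.671, G_2 = 10^(15.8/10) = 38.02
Friis cascade:
  F = 5.662 + (1.671 − 1)/0.1766 = 9.462
NF = 10 log₁₀(9.462) = 9.76 dB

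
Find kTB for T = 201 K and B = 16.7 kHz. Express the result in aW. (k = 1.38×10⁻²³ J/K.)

P_n = kTB = 1.38×10⁻²³ × 201 × 1.67×10⁴ = 4.63×10⁻¹⁷ W = 46.3 aW

46.3 aW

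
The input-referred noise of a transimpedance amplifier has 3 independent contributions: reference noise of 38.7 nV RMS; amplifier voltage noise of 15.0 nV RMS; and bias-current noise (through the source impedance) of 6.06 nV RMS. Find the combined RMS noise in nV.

Uncorrelated sources add in power (mean-square): V_tot = √(ΣV_i²)
V_tot = √[(3.87×10⁻⁸)² + (1.50×10⁻⁸)² + (6.06×10⁻⁹)²] = 4.19×10⁻⁸ V = 41.9 nV

41.9 nV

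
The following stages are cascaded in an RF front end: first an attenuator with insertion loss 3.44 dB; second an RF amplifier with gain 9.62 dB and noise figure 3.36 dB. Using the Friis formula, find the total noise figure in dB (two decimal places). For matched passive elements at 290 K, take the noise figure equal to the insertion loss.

6.80 dB

Convert to linear (a loss of L dB is a gain of −L dB): F_i = 10^(NF_i/10), G_i = 10^(G_i,dB/10)
  Stage 1: F_1 = 10^(3.44/10) = 2.208, G_1 = 10^(−3.44/10) = 0.4529
  Stage 2: F_2 = 10^(3.36/10) = 2.168, G_2 = 10^(9.62/10) = 9.162
Friis cascade:
  F = 2.208 + (2.168 − 1)/0.4529 = 4.786
NF = 10 log₁₀(4.786) = 6.80 dB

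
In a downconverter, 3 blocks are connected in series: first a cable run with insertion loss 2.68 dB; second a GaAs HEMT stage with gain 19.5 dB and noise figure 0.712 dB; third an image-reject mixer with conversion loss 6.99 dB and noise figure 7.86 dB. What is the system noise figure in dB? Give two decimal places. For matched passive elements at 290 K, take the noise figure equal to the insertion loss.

3.60 dB

Convert to linear (a loss of L dB is a gain of −L dB): F_i = 10^(NF_i/10), G_i = 10^(G_i,dB/10)
  Stage 1: F_1 = 10^(2.68/10) = 1.854, G_1 = 10^(−2.68/10) = 0.5395
  Stage 2: F_2 = 10^(0.712/10) = 1.178, G_2 = 10^(19.5/10) = 89.13
  Stage 3: F_3 = 10^(7.86/10) = 6.109, G_3 = 10^(−6.99/10) = 0.2000
Friis cascade:
  F = 1.854 + (1.178 − 1)/0.5395 + (6.109 − 1)/48.08 = 2.290
NF = 10 log₁₀(2.290) = 3.60 dB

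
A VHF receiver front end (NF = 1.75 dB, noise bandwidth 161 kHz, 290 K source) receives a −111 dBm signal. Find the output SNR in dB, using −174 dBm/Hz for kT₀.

Noise floor: N = −174 + 10 log₁₀(B) + NF
10 log₁₀(1.61×10⁵) = 52.07 dB
N = −174 + 52.07 + 1.75 = −120.18 dBm
SNR = P_sig − N = −111 − (−120.18) = 9.18 dB → 9.2 dB

9.2 dB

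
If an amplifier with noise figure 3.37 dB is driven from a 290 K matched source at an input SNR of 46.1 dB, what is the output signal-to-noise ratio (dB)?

By definition F = SNR_in/SNR_out, so in dB: SNR_out = SNR_in − NF
SNR_out = 46.1 − 3.37 = 42.73 dB

42.73 dB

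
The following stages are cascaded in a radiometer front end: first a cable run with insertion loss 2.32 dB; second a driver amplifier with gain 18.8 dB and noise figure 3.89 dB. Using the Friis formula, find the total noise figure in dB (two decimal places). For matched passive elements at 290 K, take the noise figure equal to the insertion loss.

Convert to linear (a loss of L dB is a gain of −L dB): F_i = 10^(NF_i/10), G_i = 10^(G_i,dB/10)
  Stage 1: F_1 = 10^(2.32/10) = 1.706, G_1 = 10^(−2.32/10) = 0.5861
  Stage 2: F_2 = 10^(3.89/10) = 2.449, G_2 = 10^(18.8/10) = 75.86
Friis cascade:
  F = 1.706 + (2.449 − 1)/0.5861 = 4.178
NF = 10 log₁₀(4.178) = 6.21 dB

6.21 dB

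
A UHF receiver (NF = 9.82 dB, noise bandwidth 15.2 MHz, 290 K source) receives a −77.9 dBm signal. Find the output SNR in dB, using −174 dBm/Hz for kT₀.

14.5 dB

Noise floor: N = −174 + 10 log₁₀(B) + NF
10 log₁₀(1.52×10⁷) = 71.82 dB
N = −174 + 71.82 + 9.82 = −92.36 dBm
SNR = P_sig − N = −77.9 − (−92.36) = 14.46 dB → 14.5 dB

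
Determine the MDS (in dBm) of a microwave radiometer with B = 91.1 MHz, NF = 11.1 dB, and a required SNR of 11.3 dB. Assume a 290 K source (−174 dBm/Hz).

−72.0 dBm

Sensitivity = −174 + 10 log₁₀(B) + NF + SNR_min
= −174 + 79.6 + 11.1 + 11.3
= −72.0 dBm → −72.0 dBm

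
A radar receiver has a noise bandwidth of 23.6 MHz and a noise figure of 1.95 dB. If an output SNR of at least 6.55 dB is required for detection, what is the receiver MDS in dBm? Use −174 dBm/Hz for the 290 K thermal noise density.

Sensitivity = −174 + 10 log₁₀(B) + NF + SNR_min
= −174 + 73.73 + 1.95 + 6.55
= −91.77 dBm → −91.8 dBm

−91.8 dBm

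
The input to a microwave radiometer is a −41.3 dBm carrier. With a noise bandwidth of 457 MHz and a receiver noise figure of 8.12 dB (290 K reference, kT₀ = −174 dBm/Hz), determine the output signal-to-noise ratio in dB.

Noise floor: N = −174 + 10 log₁₀(B) + NF
10 log₁₀(4.57×10⁸) = 86.6 dB
N = −174 + 86.6 + 8.12 = −79.28 dBm
SNR = P_sig − N = −41.3 − (−79.28) = 37.98 dB → 38.0 dB

38.0 dB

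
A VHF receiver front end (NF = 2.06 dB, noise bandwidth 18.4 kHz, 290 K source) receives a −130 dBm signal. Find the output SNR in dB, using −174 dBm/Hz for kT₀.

−0.7 dB

Noise floor: N = −174 + 10 log₁₀(B) + NF
10 log₁₀(1.84×10⁴) = 42.65 dB
N = −174 + 42.65 + 2.06 = −129.29 dBm
SNR = P_sig − N = −130 − (−129.29) = −0.71 dB → −0.7 dB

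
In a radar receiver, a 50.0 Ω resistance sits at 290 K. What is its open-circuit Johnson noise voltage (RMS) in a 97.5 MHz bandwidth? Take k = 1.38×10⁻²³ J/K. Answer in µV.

V_n = √(4kTRB)
4kTRB = 4 × 1.38×10⁻²³ × 290 × 5.00×10¹ × 9.75×10⁷ = 7.80×10⁻¹¹ V²
V_n = √(7.80×10⁻¹¹) = 8.83×10⁻⁶ V = 8.83 µV

8.83 µV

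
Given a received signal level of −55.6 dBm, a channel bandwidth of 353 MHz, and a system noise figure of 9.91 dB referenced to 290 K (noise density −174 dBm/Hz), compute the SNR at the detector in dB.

Noise floor: N = −174 + 10 log₁₀(B) + NF
10 log₁₀(3.53×10⁸) = 85.48 dB
N = −174 + 85.48 + 9.91 = −78.61 dBm
SNR = P_sig − N = −55.6 − (−78.61) = 23.01 dB → 23.0 dB

23.0 dB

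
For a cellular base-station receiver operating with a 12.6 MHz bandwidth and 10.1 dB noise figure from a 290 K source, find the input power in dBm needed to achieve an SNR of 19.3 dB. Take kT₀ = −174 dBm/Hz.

−73.6 dBm

Sensitivity = −174 + 10 log₁₀(B) + NF + SNR_min
= −174 + 71 + 10.1 + 19.3
= −73.6 dBm → −73.6 dBm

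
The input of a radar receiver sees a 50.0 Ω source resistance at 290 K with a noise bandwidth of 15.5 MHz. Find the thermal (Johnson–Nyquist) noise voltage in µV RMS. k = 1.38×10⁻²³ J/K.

V_n = √(4kTRB)
4kTRB = 4 × 1.38×10⁻²³ × 290 × 5.00×10¹ × 1.55×10⁷ = 1.24×10⁻¹¹ V²
V_n = √(1.24×10⁻¹¹) = 3.52×10⁻⁶ V = 3.52 µV

3.52 µV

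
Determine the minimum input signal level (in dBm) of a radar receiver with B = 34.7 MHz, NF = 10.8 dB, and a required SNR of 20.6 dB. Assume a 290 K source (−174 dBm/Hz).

−67.2 dBm

Sensitivity = −174 + 10 log₁₀(B) + NF + SNR_min
= −174 + 75.4 + 10.8 + 20.6
= −67.2 dBm → −67.2 dBm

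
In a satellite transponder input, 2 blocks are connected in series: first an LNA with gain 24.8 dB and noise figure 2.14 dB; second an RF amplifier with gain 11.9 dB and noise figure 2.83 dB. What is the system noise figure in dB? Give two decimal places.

2.15 dB

Convert to linear (a loss of L dB is a gain of −L dB): F_i = 10^(NF_i/10), G_i = 10^(G_i,dB/10)
  Stage 1: F_1 = 10^(2.14/10) = 1.637, G_1 = 10^(24.8/10) = 302.0
  Stage 2: F_2 = 10^(2.83/10) = 1.919, G_2 = 10^(11.9/10) = 15.49
Friis cascade:
  F = 1.637 + (1.919 − 1)/302.0 = 1.640
NF = 10 log₁₀(1.640) = 2.15 dB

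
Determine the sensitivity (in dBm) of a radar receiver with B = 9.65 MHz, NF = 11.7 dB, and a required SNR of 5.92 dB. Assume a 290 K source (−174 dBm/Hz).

Sensitivity = −174 + 10 log₁₀(B) + NF + SNR_min
= −174 + 69.85 + 11.7 + 5.92
= −86.53 dBm → −86.5 dBm

−86.5 dBm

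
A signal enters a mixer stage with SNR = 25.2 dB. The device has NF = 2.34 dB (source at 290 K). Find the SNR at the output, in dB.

22.86 dB

By definition F = SNR_in/SNR_out, so in dB: SNR_out = SNR_in − NF
SNR_out = 25.2 − 2.34 = 22.86 dB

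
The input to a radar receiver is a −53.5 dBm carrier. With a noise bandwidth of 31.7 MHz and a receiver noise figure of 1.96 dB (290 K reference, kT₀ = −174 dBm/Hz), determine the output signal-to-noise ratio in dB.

Noise floor: N = −174 + 10 log₁₀(B) + NF
10 log₁₀(3.17×10⁷) = 75.01 dB
N = −174 + 75.01 + 1.96 = −97.03 dBm
SNR = P_sig − N = −53.5 − (−97.03) = 43.53 dB → 43.5 dB

43.5 dB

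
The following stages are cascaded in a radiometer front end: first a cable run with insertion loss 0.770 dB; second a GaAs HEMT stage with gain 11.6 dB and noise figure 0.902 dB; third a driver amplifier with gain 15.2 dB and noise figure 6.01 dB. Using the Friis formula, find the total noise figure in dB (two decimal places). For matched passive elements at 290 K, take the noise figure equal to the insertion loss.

Convert to linear (a loss of L dB is a gain of −L dB): F_i = 10^(NF_i/10), G_i = 10^(G_i,dB/10)
  Stage 1: F_1 = 10^(0.770/10) = 1.194, G_1 = 10^(−0.770/10) = 0.8375
  Stage 2: F_2 = 10^(0.902/10) = 1.231, G_2 = 10^(11.6/10) = 14.45
  Stage 3: F_3 = 10^(6.01/10) = 3.990, G_3 = 10^(15.2/10) = 33.11
Friis cascade:
  F = 1.194 + (1.231 − 1)/0.8375 + (3.990 − 1)/12.11 = 1.717
NF = 10 log₁₀(1.717) = 2.35 dB

2.35 dB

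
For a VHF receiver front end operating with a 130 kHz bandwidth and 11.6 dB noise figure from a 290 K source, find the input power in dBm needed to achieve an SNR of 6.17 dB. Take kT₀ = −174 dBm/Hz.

−105.1 dBm

Sensitivity = −174 + 10 log₁₀(B) + NF + SNR_min
= −174 + 51.14 + 11.6 + 6.17
= −105.09 dBm → −105.1 dBm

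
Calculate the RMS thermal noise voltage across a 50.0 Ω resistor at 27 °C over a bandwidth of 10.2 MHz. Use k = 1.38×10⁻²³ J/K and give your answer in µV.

T = 27 °C + 273.15 = 300.15 K
V_n = √(4kTRB)
4kTRB = 4 × 1.38×10⁻²³ × 300.15 × 5.00×10¹ × 1.02×10⁷ = 8.45×10⁻¹² V²
V_n = √(8.45×10⁻¹²) = 2.91×10⁻⁶ V = 2.91 µV

2.91 µV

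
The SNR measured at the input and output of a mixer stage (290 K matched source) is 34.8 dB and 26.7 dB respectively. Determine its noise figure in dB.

NF (dB) = SNR_in(dB) − SNR_out(dB) when the source is at T₀
NF = 34.8 − 26.7 = 8.1 dB

8.1 dB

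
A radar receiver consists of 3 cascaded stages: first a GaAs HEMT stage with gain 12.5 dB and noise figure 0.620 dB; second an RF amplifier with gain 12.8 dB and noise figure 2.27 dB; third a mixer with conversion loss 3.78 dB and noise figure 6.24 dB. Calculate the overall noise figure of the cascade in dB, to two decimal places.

0.80 dB

Convert to linear (a loss of L dB is a gain of −L dB): F_i = 10^(NF_i/10), G_i = 10^(G_i,dB/10)
  Stage 1: F_1 = 10^(0.620/10) = 1.153, G_1 = 10^(12.5/10) = 17.78
  Stage 2: F_2 = 10^(2.27/10) = 1.687, G_2 = 10^(12.8/10) = 19.05
  Stage 3: F_3 = 10^(6.24/10) = 4.207, G_3 = 10^(−3.78/10) = 0.4188
Friis cascade:
  F = 1.153 + (1.687 − 1)/17.78 + (4.207 − 1)/338.8 = 1.202
NF = 10 log₁₀(1.202) = 0.80 dB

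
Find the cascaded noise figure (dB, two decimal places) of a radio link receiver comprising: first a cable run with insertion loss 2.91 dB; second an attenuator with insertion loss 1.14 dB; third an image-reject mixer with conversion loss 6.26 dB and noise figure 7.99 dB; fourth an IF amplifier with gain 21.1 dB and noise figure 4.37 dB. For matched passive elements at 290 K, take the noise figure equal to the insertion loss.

15.39 dB

Convert to linear (a loss of L dB is a gain of −L dB): F_i = 10^(NF_i/10), G_i = 10^(G_i,dB/10)
  Stage 1: F_1 = 10^(2.91/10) = 1.954, G_1 = 10^(−2.91/10) = 0.5117
  Stage 2: F_2 = 10^(1.14/10) = 1.300, G_2 = 10^(−1.14/10) = 0.7691
  Stage 3: F_3 = 10^(7.99/10) = 6.295, G_3 = 10^(−6.26/10) = 0.2366
  Stage 4: F_4 = 10^(4.37/10) = 2.735, G_4 = 10^(21.1/10) = 128.8
Friis cascade:
  F = 1.954 + (1.300 − 1)/0.5117 + (6.295 − 1)/0.3936 + (2.735 − 1)/0.09311 = 34.63
NF = 10 log₁₀(34.63) = 15.39 dB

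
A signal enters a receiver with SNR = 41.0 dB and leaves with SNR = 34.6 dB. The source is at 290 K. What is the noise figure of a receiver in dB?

NF (dB) = SNR_in(dB) − SNR_out(dB) when the source is at T₀
NF = 41.0 − 34.6 = 6.4 dB

6.4 dB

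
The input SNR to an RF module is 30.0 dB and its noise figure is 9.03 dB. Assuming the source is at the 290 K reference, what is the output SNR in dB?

20.97 dB

By definition F = SNR_in/SNR_out, so in dB: SNR_out = SNR_in − NF
SNR_out = 30.0 − 9.03 = 20.97 dB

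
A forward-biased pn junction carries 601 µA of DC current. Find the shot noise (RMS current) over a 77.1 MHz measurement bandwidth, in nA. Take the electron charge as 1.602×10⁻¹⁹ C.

I_n = √(2qI·B)
2qI·B = 2 × 1.602×10⁻¹⁹ × 6.01×10⁻⁴ × 7.71×10⁷ = 1.48×10⁻¹⁴ A²
I_n = √(1.48×10⁻¹⁴) = 1.22×10⁻⁷ A = 122 nA

122 nA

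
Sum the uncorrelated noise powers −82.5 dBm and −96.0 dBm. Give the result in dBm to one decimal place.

−82.3 dBm

Convert to linear, add, convert back:
P₁ = 5.62×10⁻¹² W, P₂ = 2.51×10⁻¹³ W
P_tot = 5.87×10⁻¹² W → 10 log₁₀(P_tot / 10⁻³) = −82.3 dBm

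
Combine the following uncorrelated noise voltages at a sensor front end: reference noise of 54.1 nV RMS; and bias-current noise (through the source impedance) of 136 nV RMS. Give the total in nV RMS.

146 nV

Uncorrelated sources add in power (mean-square): V_tot = √(ΣV_i²)
V_tot = √[(5.41×10⁻⁸)² + (1.36×10⁻⁷)²] = 1.46×10⁻⁷ V = 146 nV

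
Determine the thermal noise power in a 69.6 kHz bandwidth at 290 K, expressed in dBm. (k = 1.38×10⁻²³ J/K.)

−125.6 dBm

P_n = kTB = 1.38×10⁻²³ × 290 × 6.96×10⁴ = 2.79×10⁻¹⁶ W
In dBm: 10 log₁₀(2.79×10⁻¹⁶ / 10⁻³) = −125.6 dBm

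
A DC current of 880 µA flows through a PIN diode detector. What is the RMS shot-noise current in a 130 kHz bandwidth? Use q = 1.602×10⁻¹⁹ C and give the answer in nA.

6.05 nA

I_n = √(2qI·B)
2qI·B = 2 × 1.602×10⁻¹⁹ × 8.80×10⁻⁴ × 1.30×10⁵ = 3.67×10⁻¹⁷ A²
I_n = √(3.67×10⁻¹⁷) = 6.05×10⁻⁹ A = 6.05 nA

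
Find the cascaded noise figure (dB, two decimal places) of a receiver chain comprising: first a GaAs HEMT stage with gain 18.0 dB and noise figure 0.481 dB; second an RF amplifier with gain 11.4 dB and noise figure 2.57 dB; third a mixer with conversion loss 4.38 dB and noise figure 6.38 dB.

Convert to linear (a loss of L dB is a gain of −L dB): F_i = 10^(NF_i/10), G_i = 10^(G_i,dB/10)
  Stage 1: F_1 = 10^(0.481/10) = 1.117, G_1 = 10^(18.0/10) = 63.10
  Stage 2: F_2 = 10^(2.57/10) = 1.807, G_2 = 10^(11.4/10) = 13.80
  Stage 3: F_3 = 10^(6.38/10) = 4.345, G_3 = 10^(−4.38/10) = 0.3648
Friis cascade:
  F = 1.117 + (1.807 − 1)/63.10 + (4.345 − 1)/871.0 = 1.134
NF = 10 log₁₀(1.134) = 0.55 dB

0.55 dB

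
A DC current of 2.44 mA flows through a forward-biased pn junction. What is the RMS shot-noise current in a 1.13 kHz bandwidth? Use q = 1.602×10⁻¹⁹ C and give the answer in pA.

940 pA

I_n = √(2qI·B)
2qI·B = 2 × 1.602×10⁻¹⁹ × 2.44×10⁻³ × 1.13×10³ = 8.83×10⁻¹⁹ A²
I_n = √(8.83×10⁻¹⁹) = 9.40×10⁻¹⁰ A = 940 pA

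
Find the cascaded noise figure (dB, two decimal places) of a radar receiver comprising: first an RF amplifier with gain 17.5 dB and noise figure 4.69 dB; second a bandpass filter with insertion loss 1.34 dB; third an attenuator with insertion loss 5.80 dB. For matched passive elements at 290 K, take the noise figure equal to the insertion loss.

Convert to linear (a loss of L dB is a gain of −L dB): F_i = 10^(NF_i/10), G_i = 10^(G_i,dB/10)
  Stage 1: F_1 = 10^(4.69/10) = 2.944, G_1 = 10^(17.5/10) = 56.23
  Stage 2: F_2 = 10^(1.34/10) = 1.361, G_2 = 10^(−1.34/10) = 0.7345
  Stage 3: F_3 = 10^(5.80/10) = 3.802, G_3 = 10^(−5.80/10) = 0.2630
Friis cascade:
  F = 2.944 + (1.361 − 1)/56.23 + (3.802 − 1)/41.30 = 3.019
NF = 10 log₁₀(3.019) = 4.80 dB

4.80 dB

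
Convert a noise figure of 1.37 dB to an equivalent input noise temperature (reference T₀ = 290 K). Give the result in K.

108 K

F = 10^(1.37/10) = 1.37088
T_e = (F − 1)·T₀ = (1.37088 − 1) × 290 = 108 K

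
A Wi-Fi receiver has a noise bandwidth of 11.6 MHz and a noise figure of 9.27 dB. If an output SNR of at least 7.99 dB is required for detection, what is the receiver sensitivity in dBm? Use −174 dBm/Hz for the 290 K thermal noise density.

−86.1 dBm

Sensitivity = −174 + 10 log₁₀(B) + NF + SNR_min
= −174 + 70.64 + 9.27 + 7.99
= −86.10 dBm → −86.1 dBm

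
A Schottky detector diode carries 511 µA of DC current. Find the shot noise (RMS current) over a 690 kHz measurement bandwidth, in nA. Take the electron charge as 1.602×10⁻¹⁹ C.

10.6 nA

I_n = √(2qI·B)
2qI·B = 2 × 1.602×10⁻¹⁹ × 5.11×10⁻⁴ × 6.90×10⁵ = 1.13×10⁻¹⁶ A²
I_n = √(1.13×10⁻¹⁶) = 1.06×10⁻⁸ A = 10.6 nA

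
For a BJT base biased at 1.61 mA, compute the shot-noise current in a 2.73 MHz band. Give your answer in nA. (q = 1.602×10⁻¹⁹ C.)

37.5 nA

I_n = √(2qI·B)
2qI·B = 2 × 1.602×10⁻¹⁹ × 1.61×10⁻³ × 2.73×10⁶ = 1.41×10⁻¹⁵ A²
I_n = √(1.41×10⁻¹⁵) = 3.75×10⁻⁸ A = 37.5 nA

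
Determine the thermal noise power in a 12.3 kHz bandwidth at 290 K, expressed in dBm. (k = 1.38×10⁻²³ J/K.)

P_n = kTB = 1.38×10⁻²³ × 290 × 1.23×10⁴ = 4.92×10⁻¹⁷ W
In dBm: 10 log₁₀(4.92×10⁻¹⁷ / 10⁻³) = −133.1 dBm

−133.1 dBm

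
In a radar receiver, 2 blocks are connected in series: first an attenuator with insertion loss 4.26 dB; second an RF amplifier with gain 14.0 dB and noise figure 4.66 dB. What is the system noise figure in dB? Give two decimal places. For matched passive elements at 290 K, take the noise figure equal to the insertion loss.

8.92 dB

Convert to linear (a loss of L dB is a gain of −L dB): F_i = 10^(NF_i/10), G_i = 10^(G_i,dB/10)
  Stage 1: F_1 = 10^(4.26/10) = 2.667, G_1 = 10^(−4.26/10) = 0.3750
  Stage 2: F_2 = 10^(4.66/10) = 2.924, G_2 = 10^(14.0/10) = 25.12
Friis cascade:
  F = 2.667 + (2.924 − 1)/0.3750 = 7.798
NF = 10 log₁₀(7.798) = 8.92 dB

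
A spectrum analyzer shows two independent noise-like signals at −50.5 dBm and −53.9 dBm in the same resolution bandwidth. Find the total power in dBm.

Convert to linear, add, convert back:
P₁ = 8.91×10⁻⁹ W, P₂ = 4.07×10⁻⁹ W
P_tot = 1.30×10⁻⁸ W → 10 log₁₀(P_tot / 10⁻³) = −48.9 dBm

−48.9 dBm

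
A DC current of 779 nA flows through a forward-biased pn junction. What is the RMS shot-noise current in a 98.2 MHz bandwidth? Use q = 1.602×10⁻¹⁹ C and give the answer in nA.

4.95 nA

I_n = √(2qI·B)
2qI·B = 2 × 1.602×10⁻¹⁹ × 7.79×10⁻⁷ × 9.82×10⁷ = 2.45×10⁻¹⁷ A²
I_n = √(2.45×10⁻¹⁷) = 4.95×10⁻⁹ A = 4.95 nA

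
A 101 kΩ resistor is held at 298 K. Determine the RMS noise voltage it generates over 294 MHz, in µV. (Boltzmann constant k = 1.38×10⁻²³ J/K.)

699 µV

V_n = √(4kTRB)
4kTRB = 4 × 1.38×10⁻²³ × 298 × 1.01×10⁵ × 2.94×10⁸ = 4.88×10⁻⁷ V²
V_n = √(4.88×10⁻⁷) = 6.99×10⁻⁴ V = 699 µV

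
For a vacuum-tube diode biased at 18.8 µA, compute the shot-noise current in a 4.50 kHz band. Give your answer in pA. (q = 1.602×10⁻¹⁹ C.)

I_n = √(2qI·B)
2qI·B = 2 × 1.602×10⁻¹⁹ × 1.88×10⁻⁵ × 4.50×10³ = 2.71×10⁻²⁰ A²
I_n = √(2.71×10⁻²⁰) = 1.65×10⁻¹⁰ A = 165 pA

165 pA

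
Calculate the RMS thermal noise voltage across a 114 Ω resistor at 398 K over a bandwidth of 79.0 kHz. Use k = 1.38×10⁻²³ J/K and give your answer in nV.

V_n = √(4kTRB)
4kTRB = 4 × 1.38×10⁻²³ × 398 × 1.14×10² × 7.90×10⁴ = 1.98×10⁻¹³ V²
V_n = √(1.98×10⁻¹³) = 4.45×10⁻⁷ V = 445 nV

445 nV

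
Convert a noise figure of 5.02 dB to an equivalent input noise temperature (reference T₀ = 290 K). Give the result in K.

631 K

F = 10^(5.02/10) = 3.17687
T_e = (F − 1)·T₀ = (3.17687 − 1) × 290 = 631 K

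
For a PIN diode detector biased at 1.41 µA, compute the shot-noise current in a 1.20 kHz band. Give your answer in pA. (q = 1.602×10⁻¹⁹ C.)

I_n = √(2qI·B)
2qI·B = 2 × 1.602×10⁻¹⁹ × 1.41×10⁻⁶ × 1.20×10³ = 5.42×10⁻²² A²
I_n = √(5.42×10⁻²²) = 2.33×10⁻¹¹ A = 23.3 pA

23.3 pA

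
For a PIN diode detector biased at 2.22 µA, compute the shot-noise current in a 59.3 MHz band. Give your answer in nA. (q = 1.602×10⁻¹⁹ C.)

6.49 nA

I_n = √(2qI·B)
2qI·B = 2 × 1.602×10⁻¹⁹ × 2.22×10⁻⁶ × 5.93×10⁷ = 4.22×10⁻¹⁷ A²
I_n = √(4.22×10⁻¹⁷) = 6.49×10⁻⁹ A = 6.49 nA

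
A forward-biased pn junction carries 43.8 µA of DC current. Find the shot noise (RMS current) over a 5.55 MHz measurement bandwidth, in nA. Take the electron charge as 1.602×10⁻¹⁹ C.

I_n = √(2qI·B)
2qI·B = 2 × 1.602×10⁻¹⁹ × 4.38×10⁻⁵ × 5.55×10⁶ = 7.79×10⁻¹⁷ A²
I_n = √(7.79×10⁻¹⁷) = 8.83×10⁻⁹ A = 8.83 nA

8.83 nA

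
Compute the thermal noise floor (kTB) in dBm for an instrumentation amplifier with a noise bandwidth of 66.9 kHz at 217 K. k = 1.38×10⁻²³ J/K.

−127.0 dBm

P_n = kTB = 1.38×10⁻²³ × 217 × 6.69×10⁴ = 2.00×10⁻¹⁶ W
In dBm: 10 log₁₀(2.00×10⁻¹⁶ / 10⁻³) = −127.0 dBm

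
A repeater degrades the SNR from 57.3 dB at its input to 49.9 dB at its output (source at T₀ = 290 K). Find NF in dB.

NF (dB) = SNR_in(dB) − SNR_out(dB) when the source is at T₀
NF = 57.3 − 49.9 = 7.4 dB

7.4 dB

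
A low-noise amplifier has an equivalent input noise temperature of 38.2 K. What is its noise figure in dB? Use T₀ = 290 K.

0.537 dB

F = 1 + T_e/T₀ = 1 + 38.2/290 = 1.13172
NF = 10 log₁₀(1.13172) = 0.537 dB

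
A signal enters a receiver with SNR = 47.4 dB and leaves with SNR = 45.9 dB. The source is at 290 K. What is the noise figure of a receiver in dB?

1.5 dB

NF (dB) = SNR_in(dB) − SNR_out(dB) when the source is at T₀
NF = 47.4 − 45.9 = 1.5 dB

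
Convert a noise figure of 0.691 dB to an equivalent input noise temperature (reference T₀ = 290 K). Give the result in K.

50.0 K

F = 10^(0.691/10) = 1.17247
T_e = (F − 1)·T₀ = (1.17247 − 1) × 290 = 50.0 K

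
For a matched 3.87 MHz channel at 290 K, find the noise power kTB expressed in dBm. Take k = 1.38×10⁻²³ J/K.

P_n = kTB = 1.38×10⁻²³ × 290 × 3.87×10⁶ = 1.55×10⁻¹⁴ W
In dBm: 10 log₁₀(1.55×10⁻¹⁴ / 10⁻³) = −108.1 dBm

−108.1 dBm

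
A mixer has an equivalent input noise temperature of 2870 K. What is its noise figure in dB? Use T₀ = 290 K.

10.37 dB

F = 1 + T_e/T₀ = 1 + 2870/290 = 10.8966
NF = 10 log₁₀(10.8966) = 10.37 dB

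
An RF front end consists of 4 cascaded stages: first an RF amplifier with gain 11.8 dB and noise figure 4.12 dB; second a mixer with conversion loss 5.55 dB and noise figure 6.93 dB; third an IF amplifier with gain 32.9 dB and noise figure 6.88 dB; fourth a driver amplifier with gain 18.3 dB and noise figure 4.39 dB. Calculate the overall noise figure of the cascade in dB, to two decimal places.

Convert to linear (a loss of L dB is a gain of −L dB): F_i = 10^(NF_i/10), G_i = 10^(G_i,dB/10)
  Stage 1: F_1 = 10^(4.12/10) = 2.582, G_1 = 10^(11.8/10) = 15.14
  Stage 2: F_2 = 10^(6.93/10) = 4.932, G_2 = 10^(−5.55/10) = 0.2786
  Stage 3: F_3 = 10^(6.88/10) = 4.875, G_3 = 10^(32.9/10) = 1950
  Stage 4: F_4 = 10^(4.39/10) = 2.748, G_4 = 10^(18.3/10) = 67.61
Friis cascade:
  F = 2.582 + (4.932 − 1)/15.14 + (4.875 − 1)/4.217 + (2.748 − 1)/8222 = 3.761
NF = 10 log₁₀(3.761) = 5.75 dB

5.75 dB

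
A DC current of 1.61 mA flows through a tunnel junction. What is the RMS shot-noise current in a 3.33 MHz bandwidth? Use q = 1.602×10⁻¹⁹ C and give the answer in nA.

I_n = √(2qI·B)
2qI·B = 2 × 1.602×10⁻¹⁹ × 1.61×10⁻³ × 3.33×10⁶ = 1.72×10⁻¹⁵ A²
I_n = √(1.72×10⁻¹⁵) = 4.14×10⁻⁸ A = 41.4 nA

41.4 nA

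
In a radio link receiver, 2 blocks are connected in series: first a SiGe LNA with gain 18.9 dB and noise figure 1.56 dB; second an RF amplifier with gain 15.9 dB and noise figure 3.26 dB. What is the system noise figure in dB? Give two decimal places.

1.60 dB

Convert to linear (a loss of L dB is a gain of −L dB): F_i = 10^(NF_i/10), G_i = 10^(G_i,dB/10)
  Stage 1: F_1 = 10^(1.56/10) = 1.432, G_1 = 10^(18.9/10) = 77.62
  Stage 2: F_2 = 10^(3.26/10) = 2.118, G_2 = 10^(15.9/10) = 38.90
Friis cascade:
  F = 1.432 + (2.118 − 1)/77.62 = 1.447
NF = 10 log₁₀(1.447) = 1.60 dB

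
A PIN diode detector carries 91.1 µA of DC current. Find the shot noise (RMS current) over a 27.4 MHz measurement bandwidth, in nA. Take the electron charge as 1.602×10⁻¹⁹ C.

28.3 nA

I_n = √(2qI·B)
2qI·B = 2 × 1.602×10⁻¹⁹ × 9.11×10⁻⁵ × 2.74×10⁷ = 8.00×10⁻¹⁶ A²
I_n = √(8.00×10⁻¹⁶) = 2.83×10⁻⁸ A = 28.3 nA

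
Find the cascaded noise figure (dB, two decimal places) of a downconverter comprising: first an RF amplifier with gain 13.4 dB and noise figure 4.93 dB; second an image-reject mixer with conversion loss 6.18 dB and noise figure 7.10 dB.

5.19 dB

Convert to linear (a loss of L dB is a gain of −L dB): F_i = 10^(NF_i/10), G_i = 10^(G_i,dB/10)
  Stage 1: F_1 = 10^(4.93/10) = 3.112, G_1 = 10^(13.4/10) = 21.88
  Stage 2: F_2 = 10^(7.10/10) = 5.129, G_2 = 10^(−6.18/10) = 0.2410
Friis cascade:
  F = 3.112 + (5.129 − 1)/21.88 = 3.300
NF = 10 log₁₀(3.300) = 5.19 dB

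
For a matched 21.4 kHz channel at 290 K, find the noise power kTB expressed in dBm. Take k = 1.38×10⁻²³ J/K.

−130.7 dBm

P_n = kTB = 1.38×10⁻²³ × 290 × 2.14×10⁴ = 8.56×10⁻¹⁷ W
In dBm: 10 log₁₀(8.56×10⁻¹⁷ / 10⁻³) = −130.7 dBm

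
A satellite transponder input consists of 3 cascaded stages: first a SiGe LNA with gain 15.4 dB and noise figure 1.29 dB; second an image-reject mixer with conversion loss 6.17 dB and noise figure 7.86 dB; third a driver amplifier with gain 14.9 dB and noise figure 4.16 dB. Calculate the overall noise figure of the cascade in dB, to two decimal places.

2.27 dB

Convert to linear (a loss of L dB is a gain of −L dB): F_i = 10^(NF_i/10), G_i = 10^(G_i,dB/10)
  Stage 1: F_1 = 10^(1.29/10) = 1.346, G_1 = 10^(15.4/10) = 34.67
  Stage 2: F_2 = 10^(7.86/10) = 6.109, G_2 = 10^(−6.17/10) = 0.2415
  Stage 3: F_3 = 10^(4.16/10) = 2.606, G_3 = 10^(14.9/10) = 30.90
Friis cascade:
  F = 1.346 + (6.109 − 1)/34.67 + (2.606 − 1)/8.375 = 1.685
NF = 10 log₁₀(1.685) = 2.27 dB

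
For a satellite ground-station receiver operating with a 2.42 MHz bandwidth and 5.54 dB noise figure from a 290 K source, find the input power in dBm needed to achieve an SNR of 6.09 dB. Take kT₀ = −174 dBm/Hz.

Sensitivity = −174 + 10 log₁₀(B) + NF + SNR_min
= −174 + 63.84 + 5.54 + 6.09
= −98.53 dBm → −98.5 dBm

−98.5 dBm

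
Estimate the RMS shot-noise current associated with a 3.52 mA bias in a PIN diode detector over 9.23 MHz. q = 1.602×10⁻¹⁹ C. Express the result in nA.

102 nA

I_n = √(2qI·B)
2qI·B = 2 × 1.602×10⁻¹⁹ × 3.52×10⁻³ × 9.23×10⁶ = 1.04×10⁻¹⁴ A²
I_n = √(1.04×10⁻¹⁴) = 1.02×10⁻⁷ A = 102 nA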